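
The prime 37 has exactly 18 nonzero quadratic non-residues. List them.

Square k = 1,…,18 (k and 37−k give the same square):
1²=1, 2²=4, 3²=9, 4²=16, 5²=25, 6²=36, 7²≡12, 8²≡27, 9²≡7, 10²≡26, 11²≡10, 12²≡33, 13²≡21, 14²≡11, 15²≡3, 16²≡34, 17²≡30, 18²≡28 (mod 37).
The residues are {1, 3, 4, 7, 9, 10, 11, 12, 16, 21, 25, 26, 27, 28, 30, 33, 34, 36}; the non-residues are the remaining 18 nonzero classes.

2,5,6,8,13,14,15,17,18,19,20,22,23,24,29,31,32,35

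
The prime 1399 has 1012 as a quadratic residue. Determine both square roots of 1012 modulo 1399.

269, 1130

Since 1399 ≡ 3 (mod 4), a square root of 1012 is 1012^((1399+1)/4) = 1012^350 mod 1399.
Repeated squaring: 1012^2≡76, 1012^4≡180, 1012^8≡223, 1012^16≡764, 1012^32≡313, 1012^64≡39, 1012^128≡122, 1012^256≡894 (mod 1399).
1012^350 = 1012^(256+64+16+8+4+2) ≡ 269 (mod 1399).
Check: 269² = 72361 ≡ 1012 (mod 1399). The two roots are 269 and 1130.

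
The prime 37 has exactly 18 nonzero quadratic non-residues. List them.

Square k = 1,…,18 (k and 37−k give the same square):
1²=1, 2²=4, 3²=9, 4²=16, 5²=25, 6²=36, 7²≡12, 8²≡27, 9²≡7, 10²≡26, 11²≡10, 12²≡33, 13²≡21, 14²≡11, 15²≡3, 16²≡34, 17²≡30, 18²≡28 (mod 37).
The residues are {1, 3, 4, 7, 9, 10, 11, 12, 16, 21, 25, 26, 27, 28, 30, 33, 34, 36}; the non-residues are the remaining 18 nonzero classes.

2, 5, 6, 8, 13, 14, 15, 17, 18, 19, 20, 22, 23, 24, 29, 31, 32, 35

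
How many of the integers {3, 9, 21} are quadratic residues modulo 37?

3

(3/37) = +1 → QR.
(9/37) = +1 → QR.
(21/37) = +1 → QR.
Total quadratic residues among the 3: 3.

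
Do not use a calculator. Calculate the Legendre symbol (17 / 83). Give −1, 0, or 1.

Reciprocity: 17 ≡ 1 and 83 ≡ 3 (mod 4), so (17/83) = +(83/17).
Reduce top mod 17: now compute (15/17).
Reciprocity: 15 ≡ 3 and 17 ≡ 1 (mod 4), so (15/17) = +(17/15).
Reduce top mod 15: now compute (2/15).
Pull out 2: since 15 ≡ 7 (mod 8), (2/15) = +1.
Reached (1/15) = 1. Collecting the sign flips along the way, the symbol is +1.

1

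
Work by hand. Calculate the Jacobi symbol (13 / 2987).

1

Reciprocity: 13 ≡ 1 and 2987 ≡ 3 (mod 4), so (13/2987) = +(2987/13).
Reduce top mod 13: now compute (10/13).
Pull out 2: since 13 ≡ 5 (mod 8), (2/13) = -1.
Reciprocity: 5 ≡ 1 and 13 ≡ 1 (mod 4), so (5/13) = +(13/5).
Reduce top mod 5: now compute (3/5).
Reciprocity: 3 ≡ 3 and 5 ≡ 1 (mod 4), so (3/5) = +(5/3).
Reduce top mod 3: now compute (2/3).
Pull out 2: since 3 ≡ 3 (mod 8), (2/3) = -1.
Reached (1/3) = 1. Collecting the sign flips along the way, the symbol is +1.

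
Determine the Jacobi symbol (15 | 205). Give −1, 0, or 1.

Reciprocity: 15 ≡ 3 and 205 ≡ 1 (mod 4), so (15/205) = +(205/15).
Reduce top mod 15: now compute (10/15).
Pull out 2: since 15 ≡ 7 (mod 8), (2/15) = +1.
Reciprocity: 5 ≡ 1 and 15 ≡ 3 (mod 4), so (5/15) = +(15/5).
Reduce top mod 5: now compute (0/5).
Top reduces to 0: gcd > 1, so the symbol is 0.

0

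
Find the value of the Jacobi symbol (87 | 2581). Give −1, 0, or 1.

Reciprocity: 87 ≡ 3 and 2581 ≡ 1 (mod 4), so (87/2581) = +(2581/87).
Reduce top mod 87: now compute (58/87).
Pull out 2: since 87 ≡ 7 (mod 8), (2/87) = +1.
Reciprocity: 29 ≡ 1 and 87 ≡ 3 (mod 4), so (29/87) = +(87/29).
Reduce top mod 29: now compute (0/29).
Top reduces to 0: gcd > 1, so the symbol is 0.

0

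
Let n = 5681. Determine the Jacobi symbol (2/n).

1

Pull out 2: since 5681 ≡ 1 (mod 8), (2/5681) = +1.
Reached (1/5681) = 1. Collecting the sign flips along the way, the symbol is +1.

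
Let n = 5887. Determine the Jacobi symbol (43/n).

Reciprocity: 43 ≡ 3 and 5887 ≡ 3 (mod 4), so (43/5887) = −(5887/43).
Reduce top mod 43: now compute (39/43).
Reciprocity: 39 ≡ 3 and 43 ≡ 3 (mod 4), so (39/43) = −(43/39).
Reduce top mod 39: now compute (4/39).
Pull out 2^2: since 39 ≡ 7 (mod 8), (2/39) = +1, so (2/39)^2 = +1.
Reached (1/39) = 1. Collecting the sign flips along the way, the symbol is +1.

1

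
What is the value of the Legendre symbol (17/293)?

1

Reciprocity: 17 ≡ 1 and 293 ≡ 1 (mod 4), so (17/293) = +(293/17).
Reduce top mod 17: now compute (4/17).
Pull out 2^2: since 17 ≡ 1 (mod 8), (2/17) = +1, so (2/17)^2 = +1.
Reached (1/17) = 1. Collecting the sign flips along the way, the symbol is +1.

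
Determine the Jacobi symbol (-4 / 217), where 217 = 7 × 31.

1

First reduce: -4 ≡ 213 (mod 217).
Reciprocity: 213 ≡ 1 and 217 ≡ 1 (mod 4), so (213/217) = +(217/213).
Reduce top mod 213: now compute (4/213).
Pull out 2^2: since 213 ≡ 5 (mod 8), (2/213) = -1, so (2/213)^2 = +1.
Reached (1/213) = 1. Collecting the sign flips along the way, the symbol is +1.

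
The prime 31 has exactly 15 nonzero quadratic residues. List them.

1,2,4,5,7,8,9,10,14,16,18,19,20,25,28

Square k = 1,…,15 (k and 31−k give the same square):
1²=1, 2²=4, 3²=9, 4²=16, 5²=25, 6²≡5, 7²≡18, 8²≡2, 9²≡19, 10²≡7, 11²≡28, 12²≡20, 13²≡14, 14²≡10, 15²≡8 (mod 31).
So the quadratic residues mod 31 are {1, 2, 4, 5, 7, 8, 9, 10, 14, 16, 18, 19, 20, 25, 28}.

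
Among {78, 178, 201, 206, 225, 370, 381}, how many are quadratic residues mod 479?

3

(78/479) = -1 → non-residue.
(178/479) = +1 → QR.
(201/479) = -1 → non-residue.
(206/479) = +1 → QR.
(225/479) = +1 → QR.
(370/479) = -1 → non-residue.
(381/479) = -1 → non-residue.
Total quadratic residues among the 7: 3.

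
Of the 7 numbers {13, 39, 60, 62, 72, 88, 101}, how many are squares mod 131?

(13/131) = +1 → QR.
(39/131) = +1 → QR.
(60/131) = +1 → QR.
(62/131) = +1 → QR.
(72/131) = -1 → non-residue.
(88/131) = -1 → non-residue.
(101/131) = +1 → QR.
Total quadratic residues among the 7: 5.

5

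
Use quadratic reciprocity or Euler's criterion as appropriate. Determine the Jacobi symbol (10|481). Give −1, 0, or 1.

Pull out 2: since 481 ≡ 1 (mod 8), (2/481) = +1.
Reciprocity: 5 ≡ 1 and 481 ≡ 1 (mod 4), so (5/481) = +(481/5).
Reduce top mod 5: now compute (1/5).
Reached (1/5) = 1. Collecting the sign flips along the way, the symbol is +1.

1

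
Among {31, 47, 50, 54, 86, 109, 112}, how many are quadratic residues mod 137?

3

(31/137) = -1 → non-residue.
(47/137) = -1 → non-residue.
(50/137) = +1 → QR.
(54/137) = -1 → non-residue.
(86/137) = -1 → non-residue.
(109/137) = +1 → QR.
(112/137) = +1 → QR.
Total quadratic residues among the 7: 3.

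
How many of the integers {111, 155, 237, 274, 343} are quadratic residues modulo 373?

(111/373) = +1 → QR.
(155/373) = -1 → non-residue.
(237/373) = -1 → non-residue.
(274/373) = -1 → non-residue.
(343/373) = +1 → QR.
Total quadratic residues among the 5: 2.

2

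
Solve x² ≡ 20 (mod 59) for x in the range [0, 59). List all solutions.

16, 43

Since 59 ≡ 3 (mod 4), a square root of 20 is 20^((59+1)/4) = 20^15 mod 59.
Repeated squaring: 20^2≡46, 20^4≡51, 20^8≡5 (mod 59).
20^15 = 20^(8+4+2+1) ≡ 16 (mod 59).
Check: 16² = 256 ≡ 20 (mod 59). The two roots are 16 and 43.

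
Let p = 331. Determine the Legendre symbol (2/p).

Euler's criterion: (2/331) ≡ 2^165 (mod 331).
2^2 ≡ 4 (mod 331)
2^4 ≡ 16 (mod 331)
2^8 ≡ 256 (mod 331)
2^16 ≡ 329 (mod 331)
2^32 ≡ 4 (mod 331)
2^64 ≡ 16 (mod 331)
2^128 ≡ 256 (mod 331)
2^165 = 2^(128+32+4+1) ≡ 330 (mod 331).
Result is 330 ≡ −1, so (2/331) = −1.

-1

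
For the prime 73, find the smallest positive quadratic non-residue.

5

(2/73) = +1, so 2 is a residue.
(3/73) = +1, so 3 is a residue.
(4/73) = +1, so 4 is a residue.
(5/73) = −1, so 5 is the smallest positive non-residue mod 73.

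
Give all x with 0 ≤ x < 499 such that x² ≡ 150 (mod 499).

Since 499 ≡ 3 (mod 4), a square root of 150 is 150^((499+1)/4) = 150^125 mod 499.
Repeated squaring: 150^2≡45, 150^4≡29, 150^8≡342, 150^16≡198, 150^32≡282, 150^64≡183 (mod 499).
150^125 = 150^(64+32+16+8+4+1) ≡ 152 (mod 499).
Check: 152² = 23104 ≡ 150 (mod 499). The two roots are 152 and 347.

152, 347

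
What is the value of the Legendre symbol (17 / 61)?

-1

Reciprocity: 17 ≡ 1 and 61 ≡ 1 (mod 4), so (17/61) = +(61/17).
Reduce top mod 17: now compute (10/17).
Pull out 2: since 17 ≡ 1 (mod 8), (2/17) = +1.
Reciprocity: 5 ≡ 1 and 17 ≡ 1 (mod 4), so (5/17) = +(17/5).
Reduce top mod 5: now compute (2/5).
Pull out 2: since 5 ≡ 5 (mod 8), (2/5) = -1.
Reached (1/5) = 1. Collecting the sign flips along the way, the symbol is -1.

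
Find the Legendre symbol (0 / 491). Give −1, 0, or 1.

Top reduces to 0: gcd > 1, so the symbol is 0.

0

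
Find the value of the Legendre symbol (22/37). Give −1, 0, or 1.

Pull out 2: since 37 ≡ 5 (mod 8), (2/37) = -1.
Reciprocity: 11 ≡ 3 and 37 ≡ 1 (mod 4), so (11/37) = +(37/11).
Reduce top mod 11: now compute (4/11).
Pull out 2^2: since 11 ≡ 3 (mod 8), (2/11) = -1, so (2/11)^2 = +1.
Reached (1/11) = 1. Collecting the sign flips along the way, the symbol is -1.

-1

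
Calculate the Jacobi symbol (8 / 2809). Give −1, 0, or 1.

Pull out 2^3: since 2809 ≡ 1 (mod 8), (2/2809) = +1, so (2/2809)^3 = +1.
Reached (1/2809) = 1. Collecting the sign flips along the way, the symbol is +1.

1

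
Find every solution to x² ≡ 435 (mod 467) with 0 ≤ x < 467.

37, 430

Since 467 ≡ 3 (mod 4), a square root of 435 is 435^((467+1)/4) = 435^117 mod 467.
Repeated squaring: 435^2≡90, 435^4≡161, 435^8≡236, 435^16≡123, 435^32≡185, 435^64≡134 (mod 467).
435^117 = 435^(64+32+16+4+1) ≡ 430 (mod 467).
Check: 430² = 184900 ≡ 435 (mod 467). The two roots are 37 and 430.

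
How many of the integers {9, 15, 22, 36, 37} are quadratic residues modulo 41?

3

(9/41) = +1 → QR.
(15/41) = -1 → non-residue.
(22/41) = -1 → non-residue.
(36/41) = +1 → QR.
(37/41) = +1 → QR.
Total quadratic residues among the 5: 3.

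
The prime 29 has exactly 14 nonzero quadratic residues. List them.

1, 4, 5, 6, 7, 9, 13, 16, 20, 22, 23, 24, 25, 28

Square k = 1,…,14 (k and 29−k give the same square):
1²=1, 2²=4, 3²=9, 4²=16, 5²=25, 6²≡7, 7²≡20, 8²≡6, 9²≡23, 10²≡13, 11²≡5, 12²≡28, 13²≡24, 14²≡22 (mod 29).
So the quadratic residues mod 29 are {1, 4, 5, 6, 7, 9, 13, 16, 20, 22, 23, 24, 25, 28}.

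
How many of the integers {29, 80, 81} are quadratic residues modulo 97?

1

(29/97) = -1 → non-residue.
(80/97) = -1 → non-residue.
(81/97) = +1 → QR.
Total quadratic residues among the 3: 1.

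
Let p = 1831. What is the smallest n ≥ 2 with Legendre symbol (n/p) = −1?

(2/1831) = +1, so 2 is a residue.
(3/1831) = −1, so 3 is the smallest positive non-residue mod 1831.

3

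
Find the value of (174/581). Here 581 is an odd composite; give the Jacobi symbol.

Pull out 2: since 581 ≡ 5 (mod 8), (2/581) = -1.
Reciprocity: 87 ≡ 3 and 581 ≡ 1 (mod 4), so (87/581) = +(581/87).
Reduce top mod 87: now compute (59/87).
Reciprocity: 59 ≡ 3 and 87 ≡ 3 (mod 4), so (59/87) = −(87/59).
Reduce top mod 59: now compute (28/59).
Pull out 2^2: since 59 ≡ 3 (mod 8), (2/59) = -1, so (2/59)^2 = +1.
Reciprocity: 7 ≡ 3 and 59 ≡ 3 (mod 4), so (7/59) = −(59/7).
Reduce top mod 7: now compute (3/7).
Reciprocity: 3 ≡ 3 and 7 ≡ 3 (mod 4), so (3/7) = −(7/3).
Reduce top mod 3: now compute (1/3).
Reached (1/3) = 1. Collecting the sign flips along the way, the symbol is +1.

1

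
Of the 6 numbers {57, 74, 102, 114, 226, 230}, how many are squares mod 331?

4

(57/331) = -1 → non-residue.
(74/331) = +1 → QR.
(102/331) = +1 → QR.
(114/331) = +1 → QR.
(226/331) = -1 → non-residue.
(230/331) = +1 → QR.
Total quadratic residues among the 6: 4.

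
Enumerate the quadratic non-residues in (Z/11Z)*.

Square k = 1,…,5 (k and 11−k give the same square):
1²=1, 2²=4, 3²=9, 4²≡5, 5²≡3 (mod 11).
The residues are {1, 3, 4, 5, 9}; the non-residues are the remaining 5 nonzero classes.

2,6,7,8,10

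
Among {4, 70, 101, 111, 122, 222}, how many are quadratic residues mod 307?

5

(4/307) = +1 → QR.
(70/307) = +1 → QR.
(101/307) = +1 → QR.
(111/307) = -1 → non-residue.
(122/307) = +1 → QR.
(222/307) = +1 → QR.
Total quadratic residues among the 6: 5.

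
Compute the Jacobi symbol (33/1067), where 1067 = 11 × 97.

0

Reciprocity: 33 ≡ 1 and 1067 ≡ 3 (mod 4), so (33/1067) = +(1067/33).
Reduce top mod 33: now compute (11/33).
Reciprocity: 11 ≡ 3 and 33 ≡ 1 (mod 4), so (11/33) = +(33/11).
Reduce top mod 11: now compute (0/11).
Top reduces to 0: gcd > 1, so the symbol is 0.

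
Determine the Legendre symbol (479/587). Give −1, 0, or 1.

Reciprocity: 479 ≡ 3 and 587 ≡ 3 (mod 4), so (479/587) = −(587/479).
Reduce top mod 479: now compute (108/479).
Pull out 2^2: since 479 ≡ 7 (mod 8), (2/479) = +1, so (2/479)^2 = +1.
Reciprocity: 27 ≡ 3 and 479 ≡ 3 (mod 4), so (27/479) = −(479/27).
Reduce top mod 27: now compute (20/27).
Pull out 2^2: since 27 ≡ 3 (mod 8), (2/27) = -1, so (2/27)^2 = +1.
Reciprocity: 5 ≡ 1 and 27 ≡ 3 (mod 4), so (5/27) = +(27/5).
Reduce top mod 5: now compute (2/5).
Pull out 2: since 5 ≡ 5 (mod 8), (2/5) = -1.
Reached (1/5) = 1. Collecting the sign flips along the way, the symbol is -1.

-1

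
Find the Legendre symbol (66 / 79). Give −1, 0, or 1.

-1

Euler's criterion: (66/79) ≡ 66^39 (mod 79).
66^2 ≡ 11 (mod 79)
66^4 ≡ 42 (mod 79)
66^8 ≡ 26 (mod 79)
66^16 ≡ 44 (mod 79)
66^32 ≡ 40 (mod 79)
66^39 = 66^(32+4+2+1) ≡ 78 (mod 79).
Result is 78 ≡ −1, so (66/79) = −1.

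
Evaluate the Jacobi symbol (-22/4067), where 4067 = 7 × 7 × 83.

First reduce: -22 ≡ 4045 (mod 4067).
Reciprocity: 4045 ≡ 1 and 4067 ≡ 3 (mod 4), so (4045/4067) = +(4067/4045).
Reduce top mod 4045: now compute (22/4045).
Pull out 2: since 4045 ≡ 5 (mod 8), (2/4045) = -1.
Reciprocity: 11 ≡ 3 and 4045 ≡ 1 (mod 4), so (11/4045) = +(4045/11).
Reduce top mod 11: now compute (8/11).
Pull out 2^3: since 11 ≡ 3 (mod 8), (2/11) = -1, so (2/11)^3 = -1.
Reached (1/11) = 1. Collecting the sign flips along the way, the symbol is +1.

1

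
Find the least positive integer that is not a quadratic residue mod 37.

(2/37) = −1, so 2 is the smallest positive non-residue mod 37.

2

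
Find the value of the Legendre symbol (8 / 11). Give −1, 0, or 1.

-1

Pull out 2^3: since 11 ≡ 3 (mod 8), (2/11) = -1, so (2/11)^3 = -1.
Reached (1/11) = 1. Collecting the sign flips along the way, the symbol is -1.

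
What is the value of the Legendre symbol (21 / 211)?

Reciprocity: 21 ≡ 1 and 211 ≡ 3 (mod 4), so (21/211) = +(211/21).
Reduce top mod 21: now compute (1/21).
Reached (1/21) = 1. Collecting the sign flips along the way, the symbol is +1.

1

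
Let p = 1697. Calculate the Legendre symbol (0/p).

0

Top reduces to 0: gcd > 1, so the symbol is 0.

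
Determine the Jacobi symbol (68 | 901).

0

Pull out 2^2: since 901 ≡ 5 (mod 8), (2/901) = -1, so (2/901)^2 = +1.
Reciprocity: 17 ≡ 1 and 901 ≡ 1 (mod 4), so (17/901) = +(901/17).
Reduce top mod 17: now compute (0/17).
Top reduces to 0: gcd > 1, so the symbol is 0.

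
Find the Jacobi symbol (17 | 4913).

Reciprocity: 17 ≡ 1 and 4913 ≡ 1 (mod 4), so (17/4913) = +(4913/17).
Reduce top mod 17: now compute (0/17).
Top reduces to 0: gcd > 1, so the symbol is 0.

0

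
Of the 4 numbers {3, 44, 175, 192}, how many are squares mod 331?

0

(3/331) = -1 → non-residue.
(44/331) = -1 → non-residue.
(175/331) = -1 → non-residue.
(192/331) = -1 → non-residue.
Total quadratic residues among the 4: 0.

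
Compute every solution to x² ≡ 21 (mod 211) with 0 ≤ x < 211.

Since 211 ≡ 3 (mod 4), a square root of 21 is 21^((211+1)/4) = 21^53 mod 211.
Repeated squaring: 21^2≡19, 21^4≡150, 21^8≡134, 21^16≡21, 21^32≡19 (mod 211).
21^53 = 21^(32+16+4+1) ≡ 134 (mod 211).
Check: 134² = 17956 ≡ 21 (mod 211). The two roots are 77 and 134.

77, 134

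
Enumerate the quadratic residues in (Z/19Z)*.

1 4 5 6 7 9 11 16 17

Square k = 1,…,9 (k and 19−k give the same square):
1²=1, 2²=4, 3²=9, 4²=16, 5²≡6, 6²≡17, 7²≡11, 8²≡7, 9²≡5 (mod 19).
So the quadratic residues mod 19 are {1, 4, 5, 6, 7, 9, 11, 16, 17}.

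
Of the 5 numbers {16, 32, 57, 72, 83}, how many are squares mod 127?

(16/127) = +1 → QR.
(32/127) = +1 → QR.
(57/127) = -1 → non-residue.
(72/127) = +1 → QR.
(83/127) = -1 → non-residue.
Total quadratic residues among the 5: 3.

3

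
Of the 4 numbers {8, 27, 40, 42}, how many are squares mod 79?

(8/79) = +1 → QR.
(27/79) = -1 → non-residue.
(40/79) = +1 → QR.
(42/79) = +1 → QR.
Total quadratic residues among the 4: 3.

3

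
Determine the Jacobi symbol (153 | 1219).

-1

Reciprocity: 153 ≡ 1 and 1219 ≡ 3 (mod 4), so (153/1219) = +(1219/153).
Reduce top mod 153: now compute (148/153).
Pull out 2^2: since 153 ≡ 1 (mod 8), (2/153) = +1, so (2/153)^2 = +1.
Reciprocity: 37 ≡ 1 and 153 ≡ 1 (mod 4), so (37/153) = +(153/37).
Reduce top mod 37: now compute (5/37).
Reciprocity: 5 ≡ 1 and 37 ≡ 1 (mod 4), so (5/37) = +(37/5).
Reduce top mod 5: now compute (2/5).
Pull out 2: since 5 ≡ 5 (mod 8), (2/5) = -1.
Reached (1/5) = 1. Collecting the sign flips along the way, the symbol is -1.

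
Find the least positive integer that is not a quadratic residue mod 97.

(2/97) = +1, so 2 is a residue.
(3/97) = +1, so 3 is a residue.
(4/97) = +1, so 4 is a residue.
(5/97) = −1, so 5 is the smallest positive non-residue mod 97.

5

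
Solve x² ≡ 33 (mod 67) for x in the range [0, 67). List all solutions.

Since 67 ≡ 3 (mod 4), a square root of 33 is 33^((67+1)/4) = 33^17 mod 67.
Repeated squaring: 33^2≡17, 33^4≡21, 33^8≡39, 33^16≡47 (mod 67).
33^17 = 33^(16+1) ≡ 10 (mod 67).
Check: 10² = 100 ≡ 33 (mod 67). The two roots are 10 and 57.

10, 57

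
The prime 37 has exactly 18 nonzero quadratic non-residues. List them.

2, 5, 6, 8, 13, 14, 15, 17, 18, 19, 20, 22, 23, 24, 29, 31, 32, 35

Square k = 1,…,18 (k and 37−k give the same square):
1²=1, 2²=4, 3²=9, 4²=16, 5²=25, 6²=36, 7²≡12, 8²≡27, 9²≡7, 10²≡26, 11²≡10, 12²≡33, 13²≡21, 14²≡11, 15²≡3, 16²≡34, 17²≡30, 18²≡28 (mod 37).
The residues are {1, 3, 4, 7, 9, 10, 11, 12, 16, 21, 25, 26, 27, 28, 30, 33, 34, 36}; the non-residues are the remaining 18 nonzero classes.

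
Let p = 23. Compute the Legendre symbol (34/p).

First reduce: 34 ≡ 11 (mod 23).
Reciprocity: 11 ≡ 3 and 23 ≡ 3 (mod 4), so (11/23) = −(23/11).
Reduce top mod 11: now compute (1/11).
Reached (1/11) = 1. Collecting the sign flips along the way, the symbol is -1.

-1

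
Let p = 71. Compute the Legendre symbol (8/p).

1

Pull out 2^3: since 71 ≡ 7 (mod 8), (2/71) = +1, so (2/71)^3 = +1.
Reached (1/71) = 1. Collecting the sign flips along the way, the symbol is +1.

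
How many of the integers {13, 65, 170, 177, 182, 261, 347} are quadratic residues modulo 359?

2

(13/359) = -1 → non-residue.
(65/359) = -1 → non-residue.
(170/359) = +1 → QR.
(177/359) = -1 → non-residue.
(182/359) = +1 → QR.
(261/359) = -1 → non-residue.
(347/359) = -1 → non-residue.
Total quadratic residues among the 7: 2.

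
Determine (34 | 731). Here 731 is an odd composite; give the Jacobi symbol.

Pull out 2: since 731 ≡ 3 (mod 8), (2/731) = -1.
Reciprocity: 17 ≡ 1 and 731 ≡ 3 (mod 4), so (17/731) = +(731/17).
Reduce top mod 17: now compute (0/17).
Top reduces to 0: gcd > 1, so the symbol is 0.

0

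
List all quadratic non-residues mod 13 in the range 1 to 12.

2 5 6 7 8 11

Square k = 1,…,6 (k and 13−k give the same square):
1²=1, 2²=4, 3²=9, 4²≡3, 5²≡12, 6²≡10 (mod 13).
The residues are {1, 3, 4, 9, 10, 12}; the non-residues are the remaining 6 nonzero classes.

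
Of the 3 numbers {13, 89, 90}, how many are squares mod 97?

1

(13/97) = -1 → non-residue.
(89/97) = +1 → QR.
(90/97) = -1 → non-residue.
Total quadratic residues among the 3: 1.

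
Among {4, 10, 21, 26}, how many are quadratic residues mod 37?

(4/37) = +1 → QR.
(10/37) = +1 → QR.
(21/37) = +1 → QR.
(26/37) = +1 → QR.
Total quadratic residues among the 4: 4.

4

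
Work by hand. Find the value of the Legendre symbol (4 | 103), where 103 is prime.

1

Pull out 2^2: since 103 ≡ 7 (mod 8), (2/103) = +1, so (2/103)^2 = +1.
Reached (1/103) = 1. Collecting the sign flips along the way, the symbol is +1.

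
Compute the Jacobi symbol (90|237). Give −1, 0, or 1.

Pull out 2: since 237 ≡ 5 (mod 8), (2/237) = -1.
Reciprocity: 45 ≡ 1 and 237 ≡ 1 (mod 4), so (45/237) = +(237/45).
Reduce top mod 45: now compute (12/45).
Pull out 2^2: since 45 ≡ 5 (mod 8), (2/45) = -1, so (2/45)^2 = +1.
Reciprocity: 3 ≡ 3 and 45 ≡ 1 (mod 4), so (3/45) = +(45/3).
Reduce top mod 3: now compute (0/3).
Top reduces to 0: gcd > 1, so the symbol is 0.

0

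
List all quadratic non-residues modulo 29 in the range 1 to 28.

Square k = 1,…,14 (k and 29−k give the same square):
1²=1, 2²=4, 3²=9, 4²=16, 5²=25, 6²≡7, 7²≡20, 8²≡6, 9²≡23, 10²≡13, 11²≡5, 12²≡28, 13²≡24, 14²≡22 (mod 29).
The residues are {1, 4, 5, 6, 7, 9, 13, 16, 20, 22, 23, 24, 25, 28}; the non-residues are the remaining 14 nonzero classes.

2, 3, 8, 10, 11, 12, 14, 15, 17, 18, 19, 21, 26, 27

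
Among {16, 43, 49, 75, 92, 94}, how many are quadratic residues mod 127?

(16/127) = +1 → QR.
(43/127) = -1 → non-residue.
(49/127) = +1 → QR.
(75/127) = -1 → non-residue.
(92/127) = -1 → non-residue.
(94/127) = +1 → QR.
Total quadratic residues among the 6: 3.

3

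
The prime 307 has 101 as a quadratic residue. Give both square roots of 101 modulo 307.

Since 307 ≡ 3 (mod 4), a square root of 101 is 101^((307+1)/4) = 101^77 mod 307.
Repeated squaring: 101^2≡70, 101^4≡295, 101^8≡144, 101^16≡167, 101^32≡259, 101^64≡155 (mod 307).
101^77 = 101^(64+8+4+1) ≡ 79 (mod 307).
Check: 79² = 6241 ≡ 101 (mod 307). The two roots are 79 and 228.

79, 228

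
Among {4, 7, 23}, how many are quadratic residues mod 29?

(4/29) = +1 → QR.
(7/29) = +1 → QR.
(23/29) = +1 → QR.
Total quadratic residues among the 3: 3.

3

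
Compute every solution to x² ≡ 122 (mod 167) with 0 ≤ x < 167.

17, 150

Since 167 ≡ 3 (mod 4), a square root of 122 is 122^((167+1)/4) = 122^42 mod 167.
Repeated squaring: 122^2≡21, 122^4≡107, 122^8≡93, 122^16≡132, 122^32≡56 (mod 167).
122^42 = 122^(32+8+2) ≡ 150 (mod 167).
Check: 150² = 22500 ≡ 122 (mod 167). The two roots are 17 and 150.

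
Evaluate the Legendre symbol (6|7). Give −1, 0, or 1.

-1

Pull out 2: since 7 ≡ 7 (mod 8), (2/7) = +1.
Reciprocity: 3 ≡ 3 and 7 ≡ 3 (mod 4), so (3/7) = −(7/3).
Reduce top mod 3: now compute (1/3).
Reached (1/3) = 1. Collecting the sign flips along the way, the symbol is -1.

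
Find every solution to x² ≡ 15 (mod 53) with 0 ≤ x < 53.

11, 42

53 ≡ 1 (mod 4), so we find a root by search.
Trying successive values, 11² = 121 ≡ 15 (mod 53). The other root is 53 − 11 = 42.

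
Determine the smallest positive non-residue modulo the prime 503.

(2/503) = +1, so 2 is a residue.
(3/503) = +1, so 3 is a residue.
(4/503) = +1, so 4 is a residue.
(5/503) = −1, so 5 is the smallest positive non-residue mod 503.

5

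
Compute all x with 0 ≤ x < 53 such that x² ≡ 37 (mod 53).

53 ≡ 1 (mod 4), so we find a root by search.
Trying successive values, 14² = 196 ≡ 37 (mod 53). The other root is 53 − 14 = 39.

14, 39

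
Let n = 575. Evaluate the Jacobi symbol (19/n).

-1

Reciprocity: 19 ≡ 3 and 575 ≡ 3 (mod 4), so (19/575) = −(575/19).
Reduce top mod 19: now compute (5/19).
Reciprocity: 5 ≡ 1 and 19 ≡ 3 (mod 4), so (5/19) = +(19/5).
Reduce top mod 5: now compute (4/5).
Pull out 2^2: since 5 ≡ 5 (mod 8), (2/5) = -1, so (2/5)^2 = +1.
Reached (1/5) = 1. Collecting the sign flips along the way, the symbol is -1.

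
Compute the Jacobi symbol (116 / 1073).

Pull out 2^2: since 1073 ≡ 1 (mod 8), (2/1073) = +1, so (2/1073)^2 = +1.
Reciprocity: 29 ≡ 1 and 1073 ≡ 1 (mod 4), so (29/1073) = +(1073/29).
Reduce top mod 29: now compute (0/29).
Top reduces to 0: gcd > 1, so the symbol is 0.

0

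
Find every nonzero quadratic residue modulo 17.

Square k = 1,…,8 (k and 17−k give the same square):
1²=1, 2²=4, 3²=9, 4²=16, 5²≡8, 6²≡2, 7²≡15, 8²≡13 (mod 17).
So the quadratic residues mod 17 are {1, 2, 4, 8, 9, 13, 15, 16}.

1 2 4 8 9 13 15 16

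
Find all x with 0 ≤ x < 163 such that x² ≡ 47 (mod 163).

Since 163 ≡ 3 (mod 4), a square root of 47 is 47^((163+1)/4) = 47^41 mod 163.
Repeated squaring: 47^2≡90, 47^4≡113, 47^8≡55, 47^16≡91, 47^32≡131 (mod 163).
47^41 = 47^(32+8+1) ≡ 84 (mod 163).
Check: 84² = 7056 ≡ 47 (mod 163). The two roots are 79 and 84.

79, 84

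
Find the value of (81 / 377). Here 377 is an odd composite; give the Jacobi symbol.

1

Reciprocity: 81 ≡ 1 and 377 ≡ 1 (mod 4), so (81/377) = +(377/81).
Reduce top mod 81: now compute (53/81).
Reciprocity: 53 ≡ 1 and 81 ≡ 1 (mod 4), so (53/81) = +(81/53).
Reduce top mod 53: now compute (28/53).
Pull out 2^2: since 53 ≡ 5 (mod 8), (2/53) = -1, so (2/53)^2 = +1.
Reciprocity: 7 ≡ 3 and 53 ≡ 1 (mod 4), so (7/53) = +(53/7).
Reduce top mod 7: now compute (4/7).
Pull out 2^2: since 7 ≡ 7 (mod 8), (2/7) = +1, so (2/7)^2 = +1.
Reached (1/7) = 1. Collecting the sign flips along the way, the symbol is +1.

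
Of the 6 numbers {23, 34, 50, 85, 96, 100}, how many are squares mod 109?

2

(23/109) = -1 → non-residue.
(34/109) = +1 → QR.
(50/109) = -1 → non-residue.
(85/109) = -1 → non-residue.
(96/109) = -1 → non-residue.
(100/109) = +1 → QR.
Total quadratic residues among the 6: 2.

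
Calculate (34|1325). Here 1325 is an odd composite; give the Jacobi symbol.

Pull out 2: since 1325 ≡ 5 (mod 8), (2/1325) = -1.
Reciprocity: 17 ≡ 1 and 1325 ≡ 1 (mod 4), so (17/1325) = +(1325/17).
Reduce top mod 17: now compute (16/17).
Pull out 2^4: since 17 ≡ 1 (mod 8), (2/17) = +1, so (2/17)^4 = +1.
Reached (1/17) = 1. Collecting the sign flips along the way, the symbol is -1.

-1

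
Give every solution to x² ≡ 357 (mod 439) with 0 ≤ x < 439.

Since 439 ≡ 3 (mod 4), a square root of 357 is 357^((439+1)/4) = 357^110 mod 439.
Repeated squaring: 357^2≡139, 357^4≡5, 357^8≡25, 357^16≡186, 357^32≡354, 357^64≡201 (mod 439).
357^110 = 357^(64+32+8+4+2) ≡ 364 (mod 439).
Check: 364² = 132496 ≡ 357 (mod 439). The two roots are 75 and 364.

75, 364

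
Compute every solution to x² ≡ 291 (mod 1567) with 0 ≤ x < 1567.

423, 1144

Since 1567 ≡ 3 (mod 4), a square root of 291 is 291^((1567+1)/4) = 291^392 mod 1567.
Repeated squaring: 291^2≡63, 291^4≡835, 291^8≡1477, 291^16≡265, 291^32≡1277, 291^64≡1049, 291^128≡367, 291^256≡1494 (mod 1567).
291^392 = 291^(256+128+8) ≡ 1144 (mod 1567).
Check: 1144² = 1308736 ≡ 291 (mod 1567). The two roots are 423 and 1144.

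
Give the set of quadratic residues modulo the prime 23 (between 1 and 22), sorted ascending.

Square k = 1,…,11 (k and 23−k give the same square):
1²=1, 2²=4, 3²=9, 4²=16, 5²≡2, 6²≡13, 7²≡3, 8²≡18, 9²≡12, 10²≡8, 11²≡6 (mod 23).
So the quadratic residues mod 23 are {1, 2, 3, 4, 6, 8, 9, 12, 13, 16, 18}.

1, 2, 3, 4, 6, 8, 9, 12, 13, 16, 18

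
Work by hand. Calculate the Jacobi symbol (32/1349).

-1

Pull out 2^5: since 1349 ≡ 5 (mod 8), (2/1349) = -1, so (2/1349)^5 = -1.
Reached (1/1349) = 1. Collecting the sign flips along the way, the symbol is -1.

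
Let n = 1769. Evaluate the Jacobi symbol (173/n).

-1

Reciprocity: 173 ≡ 1 and 1769 ≡ 1 (mod 4), so (173/1769) = +(1769/173).
Reduce top mod 173: now compute (39/173).
Reciprocity: 39 ≡ 3 and 173 ≡ 1 (mod 4), so (39/173) = +(173/39).
Reduce top mod 39: now compute (17/39).
Reciprocity: 17 ≡ 1 and 39 ≡ 3 (mod 4), so (17/39) = +(39/17).
Reduce top mod 17: now compute (5/17).
Reciprocity: 5 ≡ 1 and 17 ≡ 1 (mod 4), so (5/17) = +(17/5).
Reduce top mod 5: now compute (2/5).
Pull out 2: since 5 ≡ 5 (mod 8), (2/5) = -1.
Reached (1/5) = 1. Collecting the sign flips along the way, the symbol is -1.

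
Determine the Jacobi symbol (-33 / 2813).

First reduce: -33 ≡ 2780 (mod 2813).
Pull out 2^2: since 2813 ≡ 5 (mod 8), (2/2813) = -1, so (2/2813)^2 = +1.
Reciprocity: 695 ≡ 3 and 2813 ≡ 1 (mod 4), so (695/2813) = +(2813/695).
Reduce top mod 695: now compute (33/695).
Reciprocity: 33 ≡ 1 and 695 ≡ 3 (mod 4), so (33/695) = +(695/33).
Reduce top mod 33: now compute (2/33).
Pull out 2: since 33 ≡ 1 (mod 8), (2/33) = +1.
Reached (1/33) = 1. Collecting the sign flips along the way, the symbol is +1.

1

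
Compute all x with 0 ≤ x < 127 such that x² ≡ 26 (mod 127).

Since 127 ≡ 3 (mod 4), a square root of 26 is 26^((127+1)/4) = 26^32 mod 127.
Repeated squaring: 26^2≡41, 26^4≡30, 26^8≡11, 26^16≡121, 26^32≡36 (mod 127).
26^32 = 26^(32) ≡ 36 (mod 127).
Check: 36² = 1296 ≡ 26 (mod 127). The two roots are 36 and 91.

36, 91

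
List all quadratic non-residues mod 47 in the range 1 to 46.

Square k = 1,…,23 (k and 47−k give the same square):
1²=1, 2²=4, 3²=9, 4²=16, 5²=25, 6²=36, 7²≡2, 8²≡17, 9²≡34, 10²≡6, 11²≡27, 12²≡3, 13²≡28, 14²≡8, 15²≡37, 16²≡21, 17²≡7, 18²≡42, 19²≡32, 20²≡24, 21²≡18, 22²≡14, 23²≡12 (mod 47).
The residues are {1, 2, 3, 4, 6, 7, 8, 9, 12, 14, 16, 17, 18, 21, 24, 25, 27, 28, 32, 34, 36, 37, 42}; the non-residues are the remaining 23 nonzero classes.

5 10 11 13 15 19 20 22 23 26 29 30 31 33 35 38 39 40 41 43 44 45 46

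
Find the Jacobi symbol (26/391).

Pull out 2: since 391 ≡ 7 (mod 8), (2/391) = +1.
Reciprocity: 13 ≡ 1 and 391 ≡ 3 (mod 4), so (13/391) = +(391/13).
Reduce top mod 13: now compute (1/13).
Reached (1/13) = 1. Collecting the sign flips along the way, the symbol is +1.

1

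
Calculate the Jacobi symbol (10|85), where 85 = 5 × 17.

0

Pull out 2: since 85 ≡ 5 (mod 8), (2/85) = -1.
Reciprocity: 5 ≡ 1 and 85 ≡ 1 (mod 4), so (5/85) = +(85/5).
Reduce top mod 5: now compute (0/5).
Top reduces to 0: gcd > 1, so the symbol is 0.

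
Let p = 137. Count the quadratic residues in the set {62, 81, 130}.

2

(62/137) = -1 → non-residue.
(81/137) = +1 → QR.
(130/137) = +1 → QR.
Total quadratic residues among the 3: 2.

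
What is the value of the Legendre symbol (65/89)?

Euler's criterion: (65/89) ≡ 65^44 (mod 89).
65^2 ≡ 42 (mod 89)
65^4 ≡ 73 (mod 89)
65^8 ≡ 78 (mod 89)
65^16 ≡ 32 (mod 89)
65^32 ≡ 45 (mod 89)
65^44 = 65^(32+8+4) ≡ 88 (mod 89).
Result is 88 ≡ −1, so (65/89) = −1.

-1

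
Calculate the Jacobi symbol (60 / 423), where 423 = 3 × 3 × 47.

0

Pull out 2^2: since 423 ≡ 7 (mod 8), (2/423) = +1, so (2/423)^2 = +1.
Reciprocity: 15 ≡ 3 and 423 ≡ 3 (mod 4), so (15/423) = −(423/15).
Reduce top mod 15: now compute (3/15).
Reciprocity: 3 ≡ 3 and 15 ≡ 3 (mod 4), so (3/15) = −(15/3).
Reduce top mod 3: now compute (0/3).
Top reduces to 0: gcd > 1, so the symbol is 0.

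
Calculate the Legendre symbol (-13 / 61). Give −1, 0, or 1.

First reduce: -13 ≡ 48 (mod 61).
Pull out 2^4: since 61 ≡ 5 (mod 8), (2/61) = -1, so (2/61)^4 = +1.
Reciprocity: 3 ≡ 3 and 61 ≡ 1 (mod 4), so (3/61) = +(61/3).
Reduce top mod 3: now compute (1/3).
Reached (1/3) = 1. Collecting the sign flips along the way, the symbol is +1.

1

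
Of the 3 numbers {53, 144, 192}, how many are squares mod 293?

2

(53/293) = +1 → QR.
(144/293) = +1 → QR.
(192/293) = -1 → non-residue.
Total quadratic residues among the 3: 2.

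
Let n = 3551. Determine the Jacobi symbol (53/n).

Reciprocity: 53 ≡ 1 and 3551 ≡ 3 (mod 4), so (53/3551) = +(3551/53).
Reduce top mod 53: now compute (0/53).
Top reduces to 0: gcd > 1, so the symbol is 0.

0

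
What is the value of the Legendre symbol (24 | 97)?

1

Pull out 2^3: since 97 ≡ 1 (mod 8), (2/97) = +1, so (2/97)^3 = +1.
Reciprocity: 3 ≡ 3 and 97 ≡ 1 (mod 4), so (3/97) = +(97/3).
Reduce top mod 3: now compute (1/3).
Reached (1/3) = 1. Collecting the sign flips along the way, the symbol is +1.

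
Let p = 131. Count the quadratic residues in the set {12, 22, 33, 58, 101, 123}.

5

(12/131) = +1 → QR.
(22/131) = -1 → non-residue.
(33/131) = +1 → QR.
(58/131) = +1 → QR.
(101/131) = +1 → QR.
(123/131) = +1 → QR.
Total quadratic residues among the 6: 5.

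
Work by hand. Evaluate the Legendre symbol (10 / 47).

Euler's criterion: (10/47) ≡ 10^23 (mod 47).
10^2 ≡ 6 (mod 47)
10^4 ≡ 36 (mod 47)
10^8 ≡ 27 (mod 47)
10^16 ≡ 24 (mod 47)
10^23 = 10^(16+4+2+1) ≡ 46 (mod 47).
Result is 46 ≡ −1, so (10/47) = −1.

-1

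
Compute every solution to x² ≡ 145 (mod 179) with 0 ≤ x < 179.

18, 161

Since 179 ≡ 3 (mod 4), a square root of 145 is 145^((179+1)/4) = 145^45 mod 179.
Repeated squaring: 145^2≡82, 145^4≡101, 145^8≡177, 145^16≡4, 145^32≡16 (mod 179).
145^45 = 145^(32+8+4+1) ≡ 161 (mod 179).
Check: 161² = 25921 ≡ 145 (mod 179). The two roots are 18 and 161.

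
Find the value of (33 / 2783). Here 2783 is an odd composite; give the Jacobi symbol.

0

Reciprocity: 33 ≡ 1 and 2783 ≡ 3 (mod 4), so (33/2783) = +(2783/33).
Reduce top mod 33: now compute (11/33).
Reciprocity: 11 ≡ 3 and 33 ≡ 1 (mod 4), so (11/33) = +(33/11).
Reduce top mod 11: now compute (0/11).
Top reduces to 0: gcd > 1, so the symbol is 0.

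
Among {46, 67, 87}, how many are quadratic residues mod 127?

1

(46/127) = -1 → non-residue.
(67/127) = -1 → non-residue.
(87/127) = +1 → QR.
Total quadratic residues among the 3: 1.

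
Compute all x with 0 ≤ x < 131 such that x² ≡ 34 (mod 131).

Since 131 ≡ 3 (mod 4), a square root of 34 is 34^((131+1)/4) = 34^33 mod 131.
Repeated squaring: 34^2≡108, 34^4≡5, 34^8≡25, 34^16≡101, 34^32≡114 (mod 131).
34^33 = 34^(32+1) ≡ 77 (mod 131).
Check: 77² = 5929 ≡ 34 (mod 131). The two roots are 54 and 77.

54, 77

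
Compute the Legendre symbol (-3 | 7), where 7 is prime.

1

Euler's criterion: (-3/7) ≡ 4^3 (mod 7).
4^2 ≡ 2 (mod 7)
4^3 = 4^(2+1) ≡ 1 (mod 7).
Result is 1, so (-3/7) = 1.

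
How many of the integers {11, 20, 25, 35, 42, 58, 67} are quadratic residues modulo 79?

5

(11/79) = +1 → QR.
(20/79) = +1 → QR.
(25/79) = +1 → QR.
(35/79) = -1 → non-residue.
(42/79) = +1 → QR.
(58/79) = -1 → non-residue.
(67/79) = +1 → QR.
Total quadratic residues among the 7: 5.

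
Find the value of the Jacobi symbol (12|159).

Pull out 2^2: since 159 ≡ 7 (mod 8), (2/159) = +1, so (2/159)^2 = +1.
Reciprocity: 3 ≡ 3 and 159 ≡ 3 (mod 4), so (3/159) = −(159/3).
Reduce top mod 3: now compute (0/3).
Top reduces to 0: gcd > 1, so the symbol is 0.

0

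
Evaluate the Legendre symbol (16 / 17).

Euler's criterion: (16/17) ≡ 16^8 (mod 17).
16^2 ≡ 1 (mod 17)
16^4 ≡ 1 (mod 17)
16^8 ≡ 1 (mod 17)
16^8 = 16^(8) ≡ 1 (mod 17).
Result is 1, so (16/17) = 1.

1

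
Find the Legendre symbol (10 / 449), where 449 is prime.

1

Pull out 2: since 449 ≡ 1 (mod 8), (2/449) = +1.
Reciprocity: 5 ≡ 1 and 449 ≡ 1 (mod 4), so (5/449) = +(449/5).
Reduce top mod 5: now compute (4/5).
Pull out 2^2: since 5 ≡ 5 (mod 8), (2/5) = -1, so (2/5)^2 = +1.
Reached (1/5) = 1. Collecting the sign flips along the way, the symbol is +1.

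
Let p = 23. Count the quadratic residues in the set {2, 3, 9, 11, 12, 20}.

4

(2/23) = +1 → QR.
(3/23) = +1 → QR.
(9/23) = +1 → QR.
(11/23) = -1 → non-residue.
(12/23) = +1 → QR.
(20/23) = -1 → non-residue.
Total quadratic residues among the 6: 4.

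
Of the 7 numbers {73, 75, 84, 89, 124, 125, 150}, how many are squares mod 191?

(73/191) = -1 → non-residue.
(75/191) = +1 → QR.
(84/191) = -1 → non-residue.
(89/191) = -1 → non-residue.
(124/191) = -1 → non-residue.
(125/191) = +1 → QR.
(150/191) = +1 → QR.
Total quadratic residues among the 7: 3.

3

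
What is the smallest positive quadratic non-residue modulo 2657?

(2/2657) = +1, so 2 is a residue.
(3/2657) = −1, so 3 is the smallest positive non-residue mod 2657.

3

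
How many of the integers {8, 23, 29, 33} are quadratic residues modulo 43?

(8/43) = -1 → non-residue.
(23/43) = +1 → QR.
(29/43) = -1 → non-residue.
(33/43) = -1 → non-residue.
Total quadratic residues among the 4: 1.

1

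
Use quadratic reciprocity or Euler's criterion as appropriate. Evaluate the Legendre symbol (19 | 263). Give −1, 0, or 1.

Reciprocity: 19 ≡ 3 and 263 ≡ 3 (mod 4), so (19/263) = −(263/19).
Reduce top mod 19: now compute (16/19).
Pull out 2^4: since 19 ≡ 3 (mod 8), (2/19) = -1, so (2/19)^4 = +1.
Reached (1/19) = 1. Collecting the sign flips along the way, the symbol is -1.

-1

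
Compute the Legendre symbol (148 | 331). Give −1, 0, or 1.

-1

Pull out 2^2: since 331 ≡ 3 (mod 8), (2/331) = -1, so (2/331)^2 = +1.
Reciprocity: 37 ≡ 1 and 331 ≡ 3 (mod 4), so (37/331) = +(331/37).
Reduce top mod 37: now compute (35/37).
Reciprocity: 35 ≡ 3 and 37 ≡ 1 (mod 4), so (35/37) = +(37/35).
Reduce top mod 35: now compute (2/35).
Pull out 2: since 35 ≡ 3 (mod 8), (2/35) = -1.
Reached (1/35) = 1. Collecting the sign flips along the way, the symbol is -1.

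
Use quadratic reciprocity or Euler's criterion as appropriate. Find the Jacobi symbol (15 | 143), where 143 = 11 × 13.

Reciprocity: 15 ≡ 3 and 143 ≡ 3 (mod 4), so (15/143) = −(143/15).
Reduce top mod 15: now compute (8/15).
Pull out 2^3: since 15 ≡ 7 (mod 8), (2/15) = +1, so (2/15)^3 = +1.
Reached (1/15) = 1. Collecting the sign flips along the way, the symbol is -1.

-1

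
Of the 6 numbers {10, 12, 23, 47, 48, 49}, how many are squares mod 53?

(10/53) = +1 → QR.
(12/53) = -1 → non-residue.
(23/53) = -1 → non-residue.
(47/53) = +1 → QR.
(48/53) = -1 → non-residue.
(49/53) = +1 → QR.
Total quadratic residues among the 6: 3.

3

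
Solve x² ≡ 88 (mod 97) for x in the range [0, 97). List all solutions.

31, 66

97 ≡ 1 (mod 4), so we find a root by search.
Trying successive values, 31² = 961 ≡ 88 (mod 97). The other root is 97 − 31 = 66.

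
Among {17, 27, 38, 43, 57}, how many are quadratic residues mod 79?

(17/79) = -1 → non-residue.
(27/79) = -1 → non-residue.
(38/79) = +1 → QR.
(43/79) = -1 → non-residue.
(57/79) = -1 → non-residue.
Total quadratic residues among the 5: 1.

1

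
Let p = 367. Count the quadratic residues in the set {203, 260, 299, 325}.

(203/367) = -1 → non-residue.
(260/367) = -1 → non-residue.
(299/367) = +1 → QR.
(325/367) = +1 → QR.
Total quadratic residues among the 4: 2.

2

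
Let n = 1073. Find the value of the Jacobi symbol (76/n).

1

Pull out 2^2: since 1073 ≡ 1 (mod 8), (2/1073) = +1, so (2/1073)^2 = +1.
Reciprocity: 19 ≡ 3 and 1073 ≡ 1 (mod 4), so (19/1073) = +(1073/19).
Reduce top mod 19: now compute (9/19).
Reciprocity: 9 ≡ 1 and 19 ≡ 3 (mod 4), so (9/19) = +(19/9).
Reduce top mod 9: now compute (1/9).
Reached (1/9) = 1. Collecting the sign flips along the way, the symbol is +1.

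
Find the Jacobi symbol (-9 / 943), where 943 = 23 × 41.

First reduce: -9 ≡ 934 (mod 943).
Pull out 2: since 943 ≡ 7 (mod 8), (2/943) = +1.
Reciprocity: 467 ≡ 3 and 943 ≡ 3 (mod 4), so (467/943) = −(943/467).
Reduce top mod 467: now compute (9/467).
Reciprocity: 9 ≡ 1 and 467 ≡ 3 (mod 4), so (9/467) = +(467/9).
Reduce top mod 9: now compute (8/9).
Pull out 2^3: since 9 ≡ 1 (mod 8), (2/9) = +1, so (2/9)^3 = +1.
Reached (1/9) = 1. Collecting the sign flips along the way, the symbol is -1.

-1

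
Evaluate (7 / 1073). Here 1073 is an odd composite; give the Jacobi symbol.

Reciprocity: 7 ≡ 3 and 1073 ≡ 1 (mod 4), so (7/1073) = +(1073/7).
Reduce top mod 7: now compute (2/7).
Pull out 2: since 7 ≡ 7 (mod 8), (2/7) = +1.
Reached (1/7) = 1. Collecting the sign flips along the way, the symbol is +1.

1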